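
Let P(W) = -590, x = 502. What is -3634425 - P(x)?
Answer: -3633835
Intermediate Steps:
-3634425 - P(x) = -3634425 - 1*(-590) = -3634425 + 590 = -3633835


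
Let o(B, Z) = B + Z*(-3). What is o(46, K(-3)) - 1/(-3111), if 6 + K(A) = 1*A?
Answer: 227104/3111 ≈ 73.000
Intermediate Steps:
K(A) = -6 + A (K(A) = -6 + 1*A = -6 + A)
o(B, Z) = B - 3*Z
o(46, K(-3)) - 1/(-3111) = (46 - 3*(-6 - 3)) - 1/(-3111) = (46 - 3*(-9)) - 1*(-1/3111) = (46 + 27) + 1/3111 = 73 + 1/3111 = 227104/3111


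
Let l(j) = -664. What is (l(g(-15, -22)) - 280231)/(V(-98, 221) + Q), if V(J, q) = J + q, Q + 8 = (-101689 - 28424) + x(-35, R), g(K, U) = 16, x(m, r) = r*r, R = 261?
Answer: 280895/61877 ≈ 4.5396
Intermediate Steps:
x(m, r) = r²
Q = -62000 (Q = -8 + ((-101689 - 28424) + 261²) = -8 + (-130113 + 68121) = -8 - 61992 = -62000)
(l(g(-15, -22)) - 280231)/(V(-98, 221) + Q) = (-664 - 280231)/((-98 + 221) - 62000) = -280895/(123 - 62000) = -280895/(-61877) = -280895*(-1/61877) = 280895/61877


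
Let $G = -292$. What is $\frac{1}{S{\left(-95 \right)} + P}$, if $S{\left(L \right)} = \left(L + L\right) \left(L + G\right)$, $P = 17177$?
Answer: $\frac{1}{90707} \approx 1.1025 \cdot 10^{-5}$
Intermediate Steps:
$S{\left(L \right)} = 2 L \left(-292 + L\right)$ ($S{\left(L \right)} = \left(L + L\right) \left(L - 292\right) = 2 L \left(-292 + L\right)$)
$\frac{1}{S{\left(-95 \right)} + P} = \frac{1}{2 \left(-95\right) \left(-292 - 95\right) + 17177} = \frac{1}{2 \left(-95\right) \left(-387\right) + 17177} = \frac{1}{73530 + 17177} = \frac{1}{90707}$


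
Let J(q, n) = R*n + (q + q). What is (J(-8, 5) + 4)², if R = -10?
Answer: 3844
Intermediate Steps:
J(q, n) = -10*n + 2*q (J(q, n) = -10*n + (q + q) = -10*n + 2*q)
(J(-8, 5) + 4)² = ((-10*5 + 2*(-8)) + 4)² = ((-50 - 16) + 4)² = (-66 + 4)² = (-62)² = 3844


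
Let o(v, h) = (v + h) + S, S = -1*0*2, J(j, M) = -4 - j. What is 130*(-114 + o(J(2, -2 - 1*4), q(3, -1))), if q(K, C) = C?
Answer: -15730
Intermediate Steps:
S = 0 (S = 0*2 = 0)
o(v, h) = h + v (o(v, h) = (v + h) + 0 = (h + v) + 0 = h + v)
130*(-114 + o(J(2, -2 - 1*4), q(3, -1))) = 130*(-114 + (-1 + (-4 - 1*2))) = 130*(-114 + (-1 + (-4 - 2))) = 130*(-114 + (-1 - 6)) = 130*(-114 - 7) = 130*(-121) = -15730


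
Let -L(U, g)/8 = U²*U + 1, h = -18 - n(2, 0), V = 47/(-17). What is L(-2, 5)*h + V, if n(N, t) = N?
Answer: -19087/17 ≈ -1122.8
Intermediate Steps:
V = -47/17 (V = 47*(-1/17) = -47/17 ≈ -2.7647)
h = -20 (h = -18 - 1*2 = -18 - 2 = -20)
L(U, g) = -8 - 8*U³ (L(U, g) = -8*(U²*U + 1) = -8*(U³ + 1) = -8*(1 + U³) = -8 - 8*U³)
L(-2, 5)*h + V = (-8 - 8*(-2)³)*(-20) - 47/17 = (-8 - 8*(-8))*(-20) - 47/17 = (-8 + 64)*(-20) - 47/17 = 56*(-20) - 47/17 = -1120 - 47/17 = -19087/17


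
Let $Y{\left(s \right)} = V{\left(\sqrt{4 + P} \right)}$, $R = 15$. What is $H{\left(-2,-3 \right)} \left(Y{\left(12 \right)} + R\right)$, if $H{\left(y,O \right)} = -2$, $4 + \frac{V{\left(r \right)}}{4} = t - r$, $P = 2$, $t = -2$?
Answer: $18 + 8 \sqrt{6} \approx 37.596$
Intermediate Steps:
$V{\left(r \right)} = -24 - 4 r$ ($V{\left(r \right)} = -16 + 4 \left(-2 - r\right) = -16 - \left(8 + 4 r\right) = -24 - 4 r$)
$Y{\left(s \right)} = -24 - 4 \sqrt{6}$ ($Y{\left(s \right)} = -24 - 4 \sqrt{4 + 2} = -24 - 4 \sqrt{6}$)
$H{\left(-2,-3 \right)} \left(Y{\left(12 \right)} + R\right) = - 2 \left(\left(-24 - 4 \sqrt{6}\right) + 15\right) = - 2 \left(-9 - 4 \sqrt{6}\right) = 18 + 8 \sqrt{6}$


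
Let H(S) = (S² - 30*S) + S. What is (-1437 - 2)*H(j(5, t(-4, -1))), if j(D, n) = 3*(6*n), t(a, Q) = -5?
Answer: -15411690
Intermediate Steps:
j(D, n) = 18*n
H(S) = S² - 29*S
(-1437 - 2)*H(j(5, t(-4, -1))) = (-1437 - 2)*((18*(-5))*(-29 + 18*(-5))) = -(-129510)*(-29 - 90) = -(-129510)*(-119) = -1439*10710 = -15411690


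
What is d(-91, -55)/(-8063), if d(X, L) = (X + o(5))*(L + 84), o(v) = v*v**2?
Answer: -986/8063 ≈ -0.12229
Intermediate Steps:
o(v) = v**3
d(X, L) = (84 + L)*(125 + X) (d(X, L) = (X + 5**3)*(L + 84) = (X + 125)*(84 + L) = (125 + X)*(84 + L) = (84 + L)*(125 + X))
d(-91, -55)/(-8063) = (10500 + 84*(-91) + 125*(-55) - 55*(-91))/(-8063) = (10500 - 7644 - 6875 + 5005)*(-1/8063) = 986*(-1/8063) = -986/8063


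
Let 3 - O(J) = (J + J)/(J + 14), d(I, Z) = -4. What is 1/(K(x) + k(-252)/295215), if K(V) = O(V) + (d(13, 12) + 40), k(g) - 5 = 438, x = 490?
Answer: 1771290/65638793 ≈ 0.026985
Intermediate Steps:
k(g) = 443 (k(g) = 5 + 438 = 443)
O(J) = 3 - 2*J/(14 + J) (O(J) = 3 - (J + J)/(J + 14) = 3 - 2*J/(14 + J))
K(V) = 36 + (42 + V)/(14 + V) (K(V) = (42 + V)/(14 + V) + (-4 + 40) = (42 + V)/(14 + V) + 36 = 36 + (42 + V)/(14 + V))
1/(K(x) + k(-252)/295215) = 1/((546 + 37*490)/(14 + 490) + 443/295215) = 1/((546 + 18130)/504 + 443*(1/295215)) = 1/((1/504)*18676 + 443/295215) = 1/(667/18 + 443/295215) = 1/(65638793/1771290) = 1771290/65638793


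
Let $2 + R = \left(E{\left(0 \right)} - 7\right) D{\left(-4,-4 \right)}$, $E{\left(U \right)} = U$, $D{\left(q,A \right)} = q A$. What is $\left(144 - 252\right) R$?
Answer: $12312$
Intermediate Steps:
$D{\left(q,A \right)} = A q$
$R = -114$ ($R = -2 + \left(0 - 7\right) \left(\left(-4\right) \left(-4\right)\right) = -2 - 112 = -114$)
$\left(144 - 252\right) R = \left(144 - 252\right) \left(-114\right) = \left(-108\right) \left(-114\right) = 12312$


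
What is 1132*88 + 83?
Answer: 99699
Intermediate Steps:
1132*88 + 83 = 99616 + 83 = 99699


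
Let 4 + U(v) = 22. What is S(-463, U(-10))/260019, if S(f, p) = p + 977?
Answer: 995/260019 ≈ 0.0038266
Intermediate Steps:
U(v) = 18 (U(v) = -4 + 22 = 18)
S(f, p) = 977 + p
S(-463, U(-10))/260019 = (977 + 18)/260019 = 995*(1/260019) = 995/260019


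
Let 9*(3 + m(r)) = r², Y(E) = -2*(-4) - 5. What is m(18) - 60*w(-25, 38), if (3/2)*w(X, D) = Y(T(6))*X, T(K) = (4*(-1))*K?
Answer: 3033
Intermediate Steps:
T(K) = -4*K
Y(E) = 3 (Y(E) = 8 - 5 = 3)
w(X, D) = 2*X (w(X, D) = 2*(3*X)/3 = 2*X)
m(r) = -3 + r²/9
m(18) - 60*w(-25, 38) = (-3 + (⅑)*18²) - 120*(-25) = (-3 + (⅑)*324) - 60*(-50) = (-3 + 36) + 3000 = 33 + 3000 = 3033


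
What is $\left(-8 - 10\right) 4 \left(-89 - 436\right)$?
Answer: $37800$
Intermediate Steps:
$\left(-8 - 10\right) 4 \left(-89 - 436\right) = \left(-18\right) 4 \left(-525\right) = \left(-72\right) \left(-525\right) = 37800$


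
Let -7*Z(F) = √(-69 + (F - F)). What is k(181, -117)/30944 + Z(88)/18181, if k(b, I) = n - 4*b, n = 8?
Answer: -179/7736 - I*√69/127267 ≈ -0.023139 - 6.5269e-5*I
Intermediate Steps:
Z(F) = -I*√69/7 (Z(F) = -√(-69 + (F - F))/7 = -√(-69 + 0)/7 = -I*√69/7)
k(b, I) = 8 - 4*b
k(181, -117)/30944 + Z(88)/18181 = (8 - 4*181)/30944 - I*√69/7/18181 = (8 - 724)*(1/30944) - I*√69/7*(1/18181) = -716*1/30944 - I*√69/127267 = -179/7736 - I*√69/127267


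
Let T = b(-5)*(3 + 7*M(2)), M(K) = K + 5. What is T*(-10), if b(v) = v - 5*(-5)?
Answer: -10400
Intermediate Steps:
M(K) = 5 + K
b(v) = 25 + v (b(v) = v + 25 = 25 + v)
T = 1040 (T = (25 - 5)*(3 + 7*(5 + 2)) = 20*(3 + 7*7) = 20*(3 + 49) = 20*52 = 1040)
T*(-10) = 1040*(-10) = -10400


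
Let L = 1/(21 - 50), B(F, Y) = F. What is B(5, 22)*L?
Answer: -5/29 ≈ -0.17241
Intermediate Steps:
L = -1/29 (L = 1/(-29) = -1/29 ≈ -0.034483)
B(5, 22)*L = 5*(-1/29) = -5/29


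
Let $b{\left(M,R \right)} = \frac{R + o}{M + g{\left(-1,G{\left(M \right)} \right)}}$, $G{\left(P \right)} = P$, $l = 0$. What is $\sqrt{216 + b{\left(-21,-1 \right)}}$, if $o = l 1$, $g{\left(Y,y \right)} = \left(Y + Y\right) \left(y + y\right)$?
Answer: $\frac{\sqrt{95249}}{21} \approx 14.696$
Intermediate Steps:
$g{\left(Y,y \right)} = 4 Y y$ ($g{\left(Y,y \right)} = 2 Y 2 y = 4 Y y$)
$o = 0$ ($o = 0 \cdot 1 = 0$)
$b{\left(M,R \right)} = - \frac{R}{3 M}$ ($b{\left(M,R \right)} = \frac{R + 0}{M + 4 \left(-1\right) M} = \frac{R}{M - 4 M} = \frac{R}{\left(-3\right) M} = R \left(- \frac{1}{3 M}\right) = - \frac{R}{3 M}$)
$\sqrt{216 + b{\left(-21,-1 \right)}} = \sqrt{216 - - \frac{1}{3 \left(-21\right)}} = \sqrt{216 - \left(- \frac{1}{3}\right) \left(- \frac{1}{21}\right)} = \sqrt{216 - \frac{1}{63}} = \sqrt{\frac{13607}{63}} = \frac{\sqrt{95249}}{21}$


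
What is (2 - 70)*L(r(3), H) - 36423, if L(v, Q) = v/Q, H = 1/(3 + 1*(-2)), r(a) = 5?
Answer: -36763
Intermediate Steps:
H = 1 (H = 1/(3 - 2) = 1/1 = 1)
(2 - 70)*L(r(3), H) - 36423 = (2 - 70)*(5/1) - 36423 = -340 - 36423 = -36763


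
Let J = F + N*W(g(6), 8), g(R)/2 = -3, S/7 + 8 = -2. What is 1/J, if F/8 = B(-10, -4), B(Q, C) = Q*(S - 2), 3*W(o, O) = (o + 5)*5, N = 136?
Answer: 3/16600 ≈ 0.00018072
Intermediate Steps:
S = -70 (S = -56 + 7*(-2) = -56 - 14 = -70)
g(R) = -6 (g(R) = 2*(-3) = -6)
W(o, O) = 25/3 + 5*o/3 (W(o, O) = ((o + 5)*5)/3 = ((5 + o)*5)/3 = (25 + 5*o)/3 = 25/3 + 5*o/3)
B(Q, C) = -72*Q (B(Q, C) = Q*(-70 - 2) = Q*(-72) = -72*Q)
F = 5760 (F = 8*(-72*(-10)) = 8*720 = 5760)
J = 16600/3 (J = 5760 + 136*(25/3 + (5/3)*(-6)) = 5760 + 136*(25/3 - 10) = 5760 + 136*(-5/3) = 5760 - 680/3 = 16600/3 ≈ 5533.3)
1/J = 1/(16600/3) = 3/16600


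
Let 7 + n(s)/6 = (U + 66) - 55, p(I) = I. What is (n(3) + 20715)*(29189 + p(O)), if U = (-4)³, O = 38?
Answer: 594915585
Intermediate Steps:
U = -64
n(s) = -360 (n(s) = -42 + 6*((-64 + 66) - 55) = -42 + 6*(2 - 55) = -42 + 6*(-53) = -42 - 318 = -360)
(n(3) + 20715)*(29189 + p(O)) = (-360 + 20715)*(29189 + 38) = 20355*29227 = 594915585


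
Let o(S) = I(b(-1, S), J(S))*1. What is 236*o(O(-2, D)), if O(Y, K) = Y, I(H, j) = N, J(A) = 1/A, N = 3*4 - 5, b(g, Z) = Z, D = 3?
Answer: 1652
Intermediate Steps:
N = 7 (N = 12 - 5 = 7)
I(H, j) = 7
o(S) = 7 (o(S) = 7*1 = 7)
236*o(O(-2, D)) = 236*7 = 1652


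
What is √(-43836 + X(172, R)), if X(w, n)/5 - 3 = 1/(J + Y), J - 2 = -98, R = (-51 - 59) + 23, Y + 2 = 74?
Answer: I*√6310254/12 ≈ 209.34*I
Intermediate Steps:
Y = 72 (Y = -2 + 74 = 72)
R = -87 (R = -110 + 23 = -87)
J = -96 (J = 2 - 98 = -96)
X(w, n) = 355/24 (X(w, n) = 15 + 5/(-96 + 72) = 15 + 5/(-24) = 15 + 5*(-1/24) = 15 - 5/24 = 355/24)
√(-43836 + X(172, R)) = √(-43836 + 355/24) = √(-1051709/24) = I*√6310254/12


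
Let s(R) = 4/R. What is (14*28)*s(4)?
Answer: 392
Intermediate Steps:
(14*28)*s(4) = (14*28)*(4/4) = 392*(4*(¼)) = 392*1 = 392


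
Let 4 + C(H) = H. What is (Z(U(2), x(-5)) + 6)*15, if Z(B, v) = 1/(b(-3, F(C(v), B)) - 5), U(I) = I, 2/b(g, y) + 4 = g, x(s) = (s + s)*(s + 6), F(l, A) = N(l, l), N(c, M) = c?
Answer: 3225/37 ≈ 87.162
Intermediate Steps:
C(H) = -4 + H
F(l, A) = l
x(s) = 2*s*(6 + s) (x(s) = (2*s)*(6 + s) = 2*s*(6 + s))
b(g, y) = 2/(-4 + g)
Z(B, v) = -7/37 (Z(B, v) = 1/(2/(-4 - 3) - 5) = 1/(2/(-7) - 5) = 1/(2*(-⅐) - 5) = 1/(-2/7 - 5) = 1/(-37/7) = -7/37)
(Z(U(2), x(-5)) + 6)*15 = (-7/37 + 6)*15 = (215/37)*15 = 3225/37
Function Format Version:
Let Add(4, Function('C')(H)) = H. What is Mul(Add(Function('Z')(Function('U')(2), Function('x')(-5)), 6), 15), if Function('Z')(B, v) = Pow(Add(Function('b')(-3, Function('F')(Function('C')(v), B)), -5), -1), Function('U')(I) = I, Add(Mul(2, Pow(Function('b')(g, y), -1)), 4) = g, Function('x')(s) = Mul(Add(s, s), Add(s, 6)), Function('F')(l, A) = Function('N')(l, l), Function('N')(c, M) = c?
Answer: Rational(3225, 37) ≈ 87.162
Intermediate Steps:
Function('C')(H) = Add(-4, H)
Function('F')(l, A) = l
Function('x')(s) = Mul(2, s, Add(6, s)) (Function('x')(s) = Mul(Mul(2, s), Add(6, s)) = Mul(2, s, Add(6, s)))
Function('b')(g, y) = Mul(2, Pow(Add(-4, g), -1))
Function('Z')(B, v) = Rational(-7, 37) (Function('Z')(B, v) = Pow(Add(Mul(2, Pow(Add(-4, -3), -1)), -5), -1) = Pow(Add(Mul(2, Pow(-7, -1)), -5), -1) = Pow(Add(Mul(2, Rational(-1, 7)), -5), -1) = Pow(Add(Rational(-2, 7), -5), -1) = Pow(Rational(-37, 7), -1) = Rational(-7, 37))
Mul(Add(Function('Z')(Function('U')(2), Function('x')(-5)), 6), 15) = Mul(Add(Rational(-7, 37), 6), 15) = Mul(Rational(215, 37), 15) = Rational(3225, 37)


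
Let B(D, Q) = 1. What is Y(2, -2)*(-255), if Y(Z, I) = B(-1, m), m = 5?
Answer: -255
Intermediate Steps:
Y(Z, I) = 1
Y(2, -2)*(-255) = 1*(-255) = -255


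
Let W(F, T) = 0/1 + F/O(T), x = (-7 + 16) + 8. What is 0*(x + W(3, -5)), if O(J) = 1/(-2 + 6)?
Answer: 0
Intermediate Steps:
x = 17 (x = 9 + 8 = 17)
O(J) = ¼ (O(J) = 1/4 = ¼)
W(F, T) = 4*F (W(F, T) = 0/1 + F/(¼) = 0*1 + F*4 = 0 + 4*F = 4*F)
0*(x + W(3, -5)) = 0*(17 + 4*3) = 0*(17 + 12) = 0*29 = 0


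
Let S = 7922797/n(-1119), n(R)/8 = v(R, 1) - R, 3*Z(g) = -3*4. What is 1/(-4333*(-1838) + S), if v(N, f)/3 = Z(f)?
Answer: 8856/70537585021 ≈ 1.2555e-7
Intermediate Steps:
Z(g) = -4 (Z(g) = (-3*4)/3 = (⅓)*(-12) = -4)
v(N, f) = -12 (v(N, f) = 3*(-4) = -12)
n(R) = -96 - 8*R (n(R) = 8*(-12 - R) = -96 - 8*R)
S = 7922797/8856 (S = 7922797/(-96 - 8*(-1119)) = 7922797/(-96 + 8952) = 7922797/8856 ≈ 894.63)
1/(-4333*(-1838) + S) = 1/(-4333*(-1838) + 7922797/8856) = 1/(7964054 + 7922797/8856) = 1/(70537585021/8856) = 8856/70537585021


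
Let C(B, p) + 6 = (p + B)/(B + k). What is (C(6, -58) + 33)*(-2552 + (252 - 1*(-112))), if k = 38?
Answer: -621392/11 ≈ -56490.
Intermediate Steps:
C(B, p) = -6 + (B + p)/(38 + B) (C(B, p) = -6 + (p + B)/(B + 38) = -6 + (B + p)/(38 + B))
(C(6, -58) + 33)*(-2552 + (252 - 1*(-112))) = ((-228 - 58 - 5*6)/(38 + 6) + 33)*(-2552 + (252 - 1*(-112))) = ((-228 - 58 - 30)/44 + 33)*(-2552 + (252 + 112)) = ((1/44)*(-316) + 33)*(-2552 + 364) = (-79/11 + 33)*(-2188) = (284/11)*(-2188) = -621392/11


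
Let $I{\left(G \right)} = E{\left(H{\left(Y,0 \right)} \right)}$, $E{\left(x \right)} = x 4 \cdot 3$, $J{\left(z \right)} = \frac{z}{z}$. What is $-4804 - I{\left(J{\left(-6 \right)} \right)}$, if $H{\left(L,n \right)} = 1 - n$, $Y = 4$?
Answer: $-4816$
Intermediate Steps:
$J{\left(z \right)} = 1$
$E{\left(x \right)} = 12 x$ ($E{\left(x \right)} = 4 x 3 = 12 x$)
$I{\left(G \right)} = 12$ ($I{\left(G \right)} = 12 \left(1 - 0\right) = 12 \left(1 + 0\right) = 12 \cdot 1 = 12$)
$-4804 - I{\left(J{\left(-6 \right)} \right)} = -4804 - 12 = -4816$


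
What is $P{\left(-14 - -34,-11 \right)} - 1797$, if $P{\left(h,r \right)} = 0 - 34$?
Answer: $-1831$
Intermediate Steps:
$P{\left(h,r \right)} = -34$ ($P{\left(h,r \right)} = 0 - 34 = -34$)
$P{\left(-14 - -34,-11 \right)} - 1797 = -34 - 1797 = -1831$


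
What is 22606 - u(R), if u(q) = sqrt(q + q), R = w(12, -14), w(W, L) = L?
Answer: 22606 - 2*I*sqrt(7) ≈ 22606.0 - 5.2915*I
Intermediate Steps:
R = -14
u(q) = sqrt(2)*sqrt(q) (u(q) = sqrt(2*q) = sqrt(2)*sqrt(q))
22606 - u(R) = 22606 - sqrt(2)*sqrt(-14) = 22606 - sqrt(2)*I*sqrt(14) = 22606 - 2*I*sqrt(7)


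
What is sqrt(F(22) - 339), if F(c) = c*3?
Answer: I*sqrt(273) ≈ 16.523*I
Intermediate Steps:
F(c) = 3*c
sqrt(F(22) - 339) = sqrt(3*22 - 339) = sqrt(66 - 339) = sqrt(-273) = I*sqrt(273)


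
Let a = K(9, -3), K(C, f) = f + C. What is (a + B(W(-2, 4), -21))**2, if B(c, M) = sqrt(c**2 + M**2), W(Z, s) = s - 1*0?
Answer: (6 + sqrt(457))**2 ≈ 749.53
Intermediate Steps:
W(Z, s) = s (W(Z, s) = s + 0 = s)
B(c, M) = sqrt(M**2 + c**2)
K(C, f) = C + f
a = 6 (a = 9 - 3 = 6)
(a + B(W(-2, 4), -21))**2 = (6 + sqrt((-21)**2 + 4**2))**2 = (6 + sqrt(441 + 16))**2 = (6 + sqrt(457))**2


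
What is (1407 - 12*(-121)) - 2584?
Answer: 275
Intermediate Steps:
(1407 - 12*(-121)) - 2584 = (1407 + 1452) - 2584 = 2859 - 2584 = 275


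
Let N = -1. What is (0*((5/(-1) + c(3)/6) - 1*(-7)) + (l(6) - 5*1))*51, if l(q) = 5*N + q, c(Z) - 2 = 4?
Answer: -204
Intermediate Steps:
c(Z) = 6 (c(Z) = 2 + 4 = 6)
l(q) = -5 + q (l(q) = 5*(-1) + q = -5 + q)
(0*((5/(-1) + c(3)/6) - 1*(-7)) + (l(6) - 5*1))*51 = (0*((5/(-1) + 6/6) - 1*(-7)) + ((-5 + 6) - 5*1))*51 = (0*((5*(-1) + 6*(1/6)) + 7) + (1 - 5))*51 = (0*((-5 + 1) + 7) - 4)*51 = (0*(-4 + 7) - 4)*51 = (0*3 - 4)*51 = (0 - 4)*51 = -4*51 = -204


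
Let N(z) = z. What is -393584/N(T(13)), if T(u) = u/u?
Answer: -393584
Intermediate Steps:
T(u) = 1
-393584/N(T(13)) = -393584/1 = -393584*1 = -393584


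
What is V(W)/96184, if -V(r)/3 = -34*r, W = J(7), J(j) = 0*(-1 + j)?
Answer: 0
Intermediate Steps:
J(j) = 0
W = 0
V(r) = 102*r (V(r) = -(-102)*r = 102*r)
V(W)/96184 = (102*0)/96184 = 0*(1/96184) = 0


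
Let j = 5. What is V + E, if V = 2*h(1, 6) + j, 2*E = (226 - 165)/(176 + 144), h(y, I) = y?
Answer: 4541/640 ≈ 7.0953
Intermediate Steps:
E = 61/640 (E = ((226 - 165)/(176 + 144))/2 = (61/320)/2 = (61*(1/320))/2 = (½)*(61/320) = 61/640 ≈ 0.095312)
V = 7 (V = 2*1 + 5 = 2 + 5 = 7)
V + E = 7 + 61/640 = 4541/640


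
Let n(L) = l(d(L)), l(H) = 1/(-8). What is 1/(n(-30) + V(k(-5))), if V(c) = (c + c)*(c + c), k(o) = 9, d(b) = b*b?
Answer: 8/2591 ≈ 0.0030876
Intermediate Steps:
d(b) = b²
V(c) = 4*c² (V(c) = (2*c)*(2*c) = 4*c²)
l(H) = -⅛
n(L) = -⅛
1/(n(-30) + V(k(-5))) = 1/(-⅛ + 4*9²) = 1/(-⅛ + 4*81) = 1/(-⅛ + 324) = 1/(2591/8) = 8/2591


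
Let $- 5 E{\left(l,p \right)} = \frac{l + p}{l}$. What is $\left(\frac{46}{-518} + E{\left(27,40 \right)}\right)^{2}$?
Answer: $\frac{418529764}{1222551225} \approx 0.34234$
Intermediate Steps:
$E{\left(l,p \right)} = - \frac{l + p}{5 l}$ ($E{\left(l,p \right)} = - \frac{\left(l + p\right) \frac{1}{l}}{5} = - \frac{\frac{1}{l} \left(l + p\right)}{5} = - \frac{l + p}{5 l}$)
$\left(\frac{46}{-518} + E{\left(27,40 \right)}\right)^{2} = \left(\frac{46}{-518} + \frac{\left(-1\right) 27 - 40}{5 \cdot 27}\right)^{2} = \left(46 \left(- \frac{1}{518}\right) + \frac{1}{5} \cdot \frac{1}{27} \left(-27 - 40\right)\right)^{2} = \left(- \frac{23}{259} + \frac{1}{5} \cdot \frac{1}{27} \left(-67\right)\right)^{2} = \left(- \frac{23}{259} - \frac{67}{135}\right)^{2} = \left(- \frac{20458}{34965}\right)^{2} = \frac{418529764}{1222551225}$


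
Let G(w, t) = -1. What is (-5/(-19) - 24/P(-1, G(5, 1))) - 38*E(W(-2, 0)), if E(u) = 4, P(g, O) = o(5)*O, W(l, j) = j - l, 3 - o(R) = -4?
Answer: -19725/133 ≈ -148.31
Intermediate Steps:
o(R) = 7 (o(R) = 3 - 1*(-4) = 3 + 4 = 7)
P(g, O) = 7*O
(-5/(-19) - 24/P(-1, G(5, 1))) - 38*E(W(-2, 0)) = (-5/(-19) - 24/(7*(-1))) - 38*4 = (-5*(-1/19) - 24/(-7)) - 152 = (5/19 - 24*(-1/7)) - 152 = (5/19 + 24/7) - 152 = 491/133 - 152 = -19725/133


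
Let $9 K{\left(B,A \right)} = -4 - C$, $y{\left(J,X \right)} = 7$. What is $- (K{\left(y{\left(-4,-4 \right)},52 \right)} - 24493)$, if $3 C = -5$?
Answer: $\frac{661318}{27} \approx 24493.0$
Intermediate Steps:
$C = - \frac{5}{3}$ ($C = \frac{1}{3} \left(-5\right) = - \frac{5}{3} \approx -1.6667$)
$K{\left(B,A \right)} = - \frac{7}{27}$ ($K{\left(B,A \right)} = \frac{-4 - - \frac{5}{3}}{9} = \frac{-4 + \frac{5}{3}}{9} = \frac{1}{9} \left(- \frac{7}{3}\right) = - \frac{7}{27}$)
$- (K{\left(y{\left(-4,-4 \right)},52 \right)} - 24493) = - (- \frac{7}{27} - 24493) = \left(-1\right) \left(- \frac{661318}{27}\right) = \frac{661318}{27}$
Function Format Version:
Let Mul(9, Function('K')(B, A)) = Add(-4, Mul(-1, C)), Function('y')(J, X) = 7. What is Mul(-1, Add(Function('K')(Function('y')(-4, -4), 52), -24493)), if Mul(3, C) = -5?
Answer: Rational(661318, 27) ≈ 24493.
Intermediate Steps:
C = Rational(-5, 3) (C = Mul(Rational(1, 3), -5) = Rational(-5, 3) ≈ -1.6667)
Function('K')(B, A) = Rational(-7, 27) (Function('K')(B, A) = Mul(Rational(1, 9), Add(-4, Mul(-1, Rational(-5, 3)))) = Mul(Rational(1, 9), Add(-4, Rational(5, 3))) = Mul(Rational(1, 9), Rational(-7, 3)) = Rational(-7, 27))
Mul(-1, Add(Function('K')(Function('y')(-4, -4), 52), -24493)) = Mul(-1, Add(Rational(-7, 27), -24493)) = Mul(-1, Rational(-661318, 27)) = Rational(661318, 27)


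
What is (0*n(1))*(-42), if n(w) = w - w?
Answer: 0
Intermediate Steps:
n(w) = 0
(0*n(1))*(-42) = (0*0)*(-42) = 0*(-42) = 0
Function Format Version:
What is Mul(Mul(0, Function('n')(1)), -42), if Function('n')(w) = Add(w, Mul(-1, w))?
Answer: 0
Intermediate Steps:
Function('n')(w) = 0
Mul(Mul(0, Function('n')(1)), -42) = Mul(Mul(0, 0), -42) = Mul(0, -42) = 0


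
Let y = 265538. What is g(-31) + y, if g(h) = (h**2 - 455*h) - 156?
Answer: 280448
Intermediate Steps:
g(h) = -156 + h**2 - 455*h
g(-31) + y = (-156 + (-31)**2 - 455*(-31)) + 265538 = (-156 + 961 + 14105) + 265538 = 14910 + 265538 = 280448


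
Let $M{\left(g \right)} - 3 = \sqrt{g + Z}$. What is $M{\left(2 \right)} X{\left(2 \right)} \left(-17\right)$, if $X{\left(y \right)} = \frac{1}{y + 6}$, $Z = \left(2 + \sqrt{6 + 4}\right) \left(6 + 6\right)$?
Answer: $- \frac{51}{8} - \frac{17 \sqrt{26 + 12 \sqrt{10}}}{8} \approx -23.368$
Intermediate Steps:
$Z = 24 + 12 \sqrt{10}$ ($Z = \left(2 + \sqrt{10}\right) 12 = 24 + 12 \sqrt{10} \approx 61.947$)
$X{\left(y \right)} = \frac{1}{6 + y}$
$M{\left(g \right)} = 3 + \sqrt{24 + g + 12 \sqrt{10}}$ ($M{\left(g \right)} = 3 + \sqrt{g + \left(24 + 12 \sqrt{10}\right)} = 3 + \sqrt{24 + g + 12 \sqrt{10}}$)
$M{\left(2 \right)} X{\left(2 \right)} \left(-17\right) = \frac{3 + \sqrt{24 + 2 + 12 \sqrt{10}}}{6 + 2} \left(-17\right) = \frac{3 + \sqrt{26 + 12 \sqrt{10}}}{8} \left(-17\right) = \left(3 + \sqrt{26 + 12 \sqrt{10}}\right) \frac{1}{8} \left(-17\right) = \left(\frac{3}{8} + \frac{\sqrt{26 + 12 \sqrt{10}}}{8}\right) \left(-17\right) = - \frac{51}{8} - \frac{17 \sqrt{26 + 12 \sqrt{10}}}{8}$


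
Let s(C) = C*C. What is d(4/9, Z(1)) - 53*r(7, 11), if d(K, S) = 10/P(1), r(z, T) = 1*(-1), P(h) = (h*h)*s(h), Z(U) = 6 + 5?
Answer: 63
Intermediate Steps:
s(C) = C**2
Z(U) = 11
P(h) = h**4 (P(h) = (h*h)*h**2 = h**2*h**2 = h**4)
r(z, T) = -1
d(K, S) = 10 (d(K, S) = 10/(1**4) = 10/1 = 10*1 = 10)
d(4/9, Z(1)) - 53*r(7, 11) = 10 - 53*(-1) = 10 + 53 = 63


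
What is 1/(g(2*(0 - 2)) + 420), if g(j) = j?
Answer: 1/416 ≈ 0.0024038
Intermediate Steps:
1/(g(2*(0 - 2)) + 420) = 1/(2*(0 - 2) + 420) = 1/(2*(-2) + 420) = 1/(-4 + 420) = 1/416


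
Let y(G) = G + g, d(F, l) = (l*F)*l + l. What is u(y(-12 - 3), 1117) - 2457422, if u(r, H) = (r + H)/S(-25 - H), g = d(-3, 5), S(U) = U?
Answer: -1403188478/571 ≈ -2.4574e+6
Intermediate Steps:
d(F, l) = l + F*l² (d(F, l) = (F*l)*l + l = F*l² + l = l + F*l²)
g = -70 (g = 5*(1 - 3*5) = 5*(1 - 15) = 5*(-14) = -70)
y(G) = -70 + G (y(G) = G - 70 = -70 + G)
u(r, H) = (H + r)/(-25 - H) (u(r, H) = (r + H)/(-25 - H) = (H + r)/(-25 - H))
u(y(-12 - 3), 1117) - 2457422 = (-1*1117 - (-70 + (-12 - 3)))/(25 + 1117) - 2457422 = (-1117 - (-70 - 15))/1142 - 2457422 = (-1117 - 1*(-85))/1142 - 2457422 = (-1117 + 85)/1142 - 2457422 = (1/1142)*(-1032) - 2457422 = -516/571 - 2457422 = -1403188478/571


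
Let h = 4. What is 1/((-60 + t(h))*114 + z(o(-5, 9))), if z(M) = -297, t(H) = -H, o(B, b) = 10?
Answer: -1/7593 ≈ -0.00013170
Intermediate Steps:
1/((-60 + t(h))*114 + z(o(-5, 9))) = 1/((-60 - 1*4)*114 - 297) = 1/((-60 - 4)*114 - 297) = 1/(-64*114 - 297) = 1/(-7296 - 297) = 1/(-7593) = -1/7593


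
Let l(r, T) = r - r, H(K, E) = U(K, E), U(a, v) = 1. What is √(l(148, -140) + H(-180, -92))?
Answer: 1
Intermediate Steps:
H(K, E) = 1
l(r, T) = 0
√(l(148, -140) + H(-180, -92)) = √(0 + 1) = √1 = 1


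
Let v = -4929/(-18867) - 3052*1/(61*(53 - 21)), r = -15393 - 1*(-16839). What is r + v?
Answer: 4433823549/3069032 ≈ 1444.7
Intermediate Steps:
r = 1446 (r = -15393 + 16839 = 1446)
v = -3996723/3069032 (v = -4929*(-1/18867) - 3052/(32*61) = 1643/6289 - 3052/1952 = 1643/6289 - 3052*1/1952 = 1643/6289 - 763/488 = -3996723/3069032 ≈ -1.3023)
r + v = 1446 - 3996723/3069032 = 4433823549/3069032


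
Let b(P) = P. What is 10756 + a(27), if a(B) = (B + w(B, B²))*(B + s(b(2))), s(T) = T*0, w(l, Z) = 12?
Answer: 11809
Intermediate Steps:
s(T) = 0
a(B) = B*(12 + B) (a(B) = (B + 12)*(B + 0) = (12 + B)*B = B*(12 + B))
10756 + a(27) = 10756 + 27*(12 + 27) = 10756 + 27*39 = 10756 + 1053 = 11809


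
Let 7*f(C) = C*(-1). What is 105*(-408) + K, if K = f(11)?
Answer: -299891/7 ≈ -42842.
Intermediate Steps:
f(C) = -C/7 (f(C) = (C*(-1))/7 = (-C)/7 = -C/7)
K = -11/7 (K = -⅐*11 = -11/7 ≈ -1.5714)
105*(-408) + K = 105*(-408) - 11/7 = -42840 - 11/7 = -299891/7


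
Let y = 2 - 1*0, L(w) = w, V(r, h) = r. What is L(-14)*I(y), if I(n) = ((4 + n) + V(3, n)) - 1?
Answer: -112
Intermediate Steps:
y = 2 (y = 2 + 0 = 2)
I(n) = 6 + n (I(n) = ((4 + n) + 3) - 1 = (7 + n) - 1 = 6 + n)
L(-14)*I(y) = -14*(6 + 2) = -14*8 = -112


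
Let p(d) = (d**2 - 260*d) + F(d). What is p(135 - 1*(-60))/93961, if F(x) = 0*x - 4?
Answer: -409/3031 ≈ -0.13494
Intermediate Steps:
F(x) = -4 (F(x) = 0 - 4 = -4)
p(d) = -4 + d**2 - 260*d (p(d) = (d**2 - 260*d) - 4 = -4 + d**2 - 260*d)
p(135 - 1*(-60))/93961 = (-4 + (135 - 1*(-60))**2 - 260*(135 - 1*(-60)))/93961 = (-4 + (135 + 60)**2 - 260*(135 + 60))*(1/93961) = (-4 + 195**2 - 260*195)*(1/93961) = (-4 + 38025 - 50700)*(1/93961) = -12679*1/93961 = -409/3031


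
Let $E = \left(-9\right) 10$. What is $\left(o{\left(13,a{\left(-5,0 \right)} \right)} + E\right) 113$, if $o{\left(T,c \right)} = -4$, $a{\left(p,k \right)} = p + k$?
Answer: $-10622$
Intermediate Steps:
$a{\left(p,k \right)} = k + p$
$E = -90$
$\left(o{\left(13,a{\left(-5,0 \right)} \right)} + E\right) 113 = \left(-4 - 90\right) 113 = \left(-94\right) 113 = -10622$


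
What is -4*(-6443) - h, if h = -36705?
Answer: 62477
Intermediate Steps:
-4*(-6443) - h = -4*(-6443) - 1*(-36705) = 25772 + 36705 = 62477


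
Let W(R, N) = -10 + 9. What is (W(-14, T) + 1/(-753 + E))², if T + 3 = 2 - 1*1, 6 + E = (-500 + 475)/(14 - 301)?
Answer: 47565429025/47440324864 ≈ 1.0026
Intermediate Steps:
E = -1697/287 (E = -6 + (-500 + 475)/(14 - 301) = -6 - 25/(-287) = -6 - 25*(-1/287) = -6 + 25/287 = -1697/287 ≈ -5.9129)
T = -2 (T = -3 + (2 - 1*1) = -3 + (2 - 1) = -3 + 1 = -2)
W(R, N) = -1
(W(-14, T) + 1/(-753 + E))² = (-1 + 1/(-753 - 1697/287))² = (-1 + 1/(-217808/287))² = (-1 - 287/217808)² = (-218095/217808)² = 47565429025/47440324864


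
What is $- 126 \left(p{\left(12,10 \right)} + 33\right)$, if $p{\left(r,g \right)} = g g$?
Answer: $-16758$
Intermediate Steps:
$p{\left(r,g \right)} = g^{2}$
$- 126 \left(p{\left(12,10 \right)} + 33\right) = - 126 \left(10^{2} + 33\right) = - 126 \left(100 + 33\right) = \left(-126\right) 133 = -16758$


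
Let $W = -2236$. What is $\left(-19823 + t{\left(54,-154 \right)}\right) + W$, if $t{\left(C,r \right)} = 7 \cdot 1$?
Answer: $-22052$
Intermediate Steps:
$t{\left(C,r \right)} = 7$
$\left(-19823 + t{\left(54,-154 \right)}\right) + W = \left(-19823 + 7\right) - 2236 = -19816 - 2236 = -22052$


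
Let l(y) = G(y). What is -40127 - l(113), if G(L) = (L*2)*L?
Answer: -65665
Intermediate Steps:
G(L) = 2*L**2 (G(L) = (2*L)*L = 2*L**2)
l(y) = 2*y**2
-40127 - l(113) = -40127 - 2*113**2 = -40127 - 2*12769 = -40127 - 1*25538 = -40127 - 25538 = -65665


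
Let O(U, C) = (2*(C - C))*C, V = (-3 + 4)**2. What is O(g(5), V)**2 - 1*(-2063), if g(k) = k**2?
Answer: 2063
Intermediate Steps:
V = 1 (V = 1**2 = 1)
O(U, C) = 0 (O(U, C) = (2*0)*C = 0*C = 0)
O(g(5), V)**2 - 1*(-2063) = 0**2 - 1*(-2063) = 0 + 2063 = 2063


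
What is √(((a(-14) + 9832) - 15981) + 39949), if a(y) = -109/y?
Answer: √6626326/14 ≈ 183.87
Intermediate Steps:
√(((a(-14) + 9832) - 15981) + 39949) = √(((-109/(-14) + 9832) - 15981) + 39949) = √(((-109*(-1/14) + 9832) - 15981) + 39949) = √(((109/14 + 9832) - 15981) + 39949) = √((137757/14 - 15981) + 39949) = √(-85977/14 + 39949) = √(473309/14) = √6626326/14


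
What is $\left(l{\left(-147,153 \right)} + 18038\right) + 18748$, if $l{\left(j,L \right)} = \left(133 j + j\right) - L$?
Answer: $16935$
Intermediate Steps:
$l{\left(j,L \right)} = - L + 134 j$ ($l{\left(j,L \right)} = 134 j - L = - L + 134 j$)
$\left(l{\left(-147,153 \right)} + 18038\right) + 18748 = \left(\left(\left(-1\right) 153 + 134 \left(-147\right)\right) + 18038\right) + 18748 = \left(\left(-153 - 19698\right) + 18038\right) + 18748 = \left(-19851 + 18038\right) + 18748 = -1813 + 18748 = 16935$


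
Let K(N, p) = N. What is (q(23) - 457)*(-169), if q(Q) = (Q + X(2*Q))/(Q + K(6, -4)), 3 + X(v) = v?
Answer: 2228603/29 ≈ 76848.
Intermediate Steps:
X(v) = -3 + v
q(Q) = (-3 + 3*Q)/(6 + Q) (q(Q) = (Q + (-3 + 2*Q))/(Q + 6) = (-3 + 3*Q)/(6 + Q))
(q(23) - 457)*(-169) = (3*(-1 + 23)/(6 + 23) - 457)*(-169) = (3*22/29 - 457)*(-169) = (3*(1/29)*22 - 457)*(-169) = (66/29 - 457)*(-169) = -13187/29*(-169) = 2228603/29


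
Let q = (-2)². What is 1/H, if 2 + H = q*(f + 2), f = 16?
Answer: 1/70 ≈ 0.014286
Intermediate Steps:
q = 4
H = 70 (H = -2 + 4*(16 + 2) = -2 + 4*18 = -2 + 72 = 70)
1/H = 1/70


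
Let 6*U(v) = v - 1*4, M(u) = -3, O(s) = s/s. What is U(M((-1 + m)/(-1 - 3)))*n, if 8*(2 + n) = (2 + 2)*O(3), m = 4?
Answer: 7/4 ≈ 1.7500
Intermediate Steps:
O(s) = 1
n = -3/2 (n = -2 + ((2 + 2)*1)/8 = -2 + (4*1)/8 = -2 + (⅛)*4 = -2 + ½ = -3/2 ≈ -1.5000)
U(v) = -⅔ + v/6 (U(v) = (v - 1*4)/6 = (v - 4)/6 = (-4 + v)/6 = -⅔ + v/6)
U(M((-1 + m)/(-1 - 3)))*n = (-⅔ + (⅙)*(-3))*(-3/2) = (-⅔ - ½)*(-3/2) = -7/6*(-3/2) = 7/4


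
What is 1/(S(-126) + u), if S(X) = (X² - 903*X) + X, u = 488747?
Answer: 1/618275 ≈ 1.6174e-6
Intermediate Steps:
S(X) = X² - 902*X
1/(S(-126) + u) = 1/(-126*(-902 - 126) + 488747) = 1/(-126*(-1028) + 488747) = 1/(129528 + 488747) = 1/618275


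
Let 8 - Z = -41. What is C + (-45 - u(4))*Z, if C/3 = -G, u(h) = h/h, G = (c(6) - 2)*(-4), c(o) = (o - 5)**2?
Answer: -2266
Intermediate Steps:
c(o) = (-5 + o)**2
G = 4 (G = ((-5 + 6)**2 - 2)*(-4) = (1**2 - 2)*(-4) = (1 - 2)*(-4) = -1*(-4) = 4)
u(h) = 1
C = -12 (C = 3*(-1*4) = 3*(-4) = -12)
Z = 49 (Z = 8 - 1*(-41) = 8 + 41 = 49)
C + (-45 - u(4))*Z = -12 + (-45 - 1*1)*49 = -12 + (-45 - 1)*49 = -12 - 46*49 = -12 - 2254 = -2266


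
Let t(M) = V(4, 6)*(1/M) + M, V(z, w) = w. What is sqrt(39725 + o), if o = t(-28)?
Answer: sqrt(7780570)/14 ≈ 199.24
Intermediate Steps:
t(M) = M + 6/M (t(M) = 6*(1/M) + M = 6/M + M = M + 6/M)
o = -395/14 (o = -28 + 6/(-28) = -28 + 6*(-1/28) = -28 - 3/14 = -395/14 ≈ -28.214)
sqrt(39725 + o) = sqrt(39725 - 395/14) = sqrt(555755/14) = sqrt(7780570)/14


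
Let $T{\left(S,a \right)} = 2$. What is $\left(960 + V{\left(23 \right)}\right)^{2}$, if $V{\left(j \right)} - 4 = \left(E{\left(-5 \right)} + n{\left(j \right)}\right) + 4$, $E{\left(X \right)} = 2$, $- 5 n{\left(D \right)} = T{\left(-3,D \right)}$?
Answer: $\frac{23503104}{25} \approx 9.4012 \cdot 10^{5}$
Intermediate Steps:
$n{\left(D \right)} = - \frac{2}{5}$ ($n{\left(D \right)} = \left(- \frac{1}{5}\right) 2 = - \frac{2}{5}$)
$V{\left(j \right)} = \frac{48}{5}$ ($V{\left(j \right)} = 4 + \left(\left(2 - \frac{2}{5}\right) + 4\right) = 4 + \left(\frac{8}{5} + 4\right) = 4 + \frac{28}{5} = \frac{48}{5}$)
$\left(960 + V{\left(23 \right)}\right)^{2} = \left(960 + \frac{48}{5}\right)^{2} = \left(\frac{4848}{5}\right)^{2} = \frac{23503104}{25}$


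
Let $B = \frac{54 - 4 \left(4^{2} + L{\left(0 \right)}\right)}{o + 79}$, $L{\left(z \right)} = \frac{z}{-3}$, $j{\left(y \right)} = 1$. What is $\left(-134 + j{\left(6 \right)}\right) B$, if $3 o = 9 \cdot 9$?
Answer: $\frac{665}{53} \approx 12.547$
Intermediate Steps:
$L{\left(z \right)} = - \frac{z}{3}$ ($L{\left(z \right)} = z \left(- \frac{1}{3}\right) = - \frac{z}{3}$)
$o = 27$ ($o = \frac{9 \cdot 9}{3} = \frac{1}{3} \cdot 81 = 27$)
$B = - \frac{5}{53}$ ($B = \frac{54 - 4 \left(4^{2} - 0\right)}{27 + 79} = \frac{54 - 4 \left(16 + 0\right)}{106} = \left(54 - 64\right) \frac{1}{106} = \left(-10\right) \frac{1}{106} = - \frac{5}{53} \approx -0.09434$)
$\left(-134 + j{\left(6 \right)}\right) B = \left(-134 + 1\right) \left(- \frac{5}{53}\right) = \left(-133\right) \left(- \frac{5}{53}\right) = \frac{665}{53}$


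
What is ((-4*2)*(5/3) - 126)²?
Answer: 174724/9 ≈ 19414.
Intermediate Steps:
((-4*2)*(5/3) - 126)² = (-40/3 - 126)² = (-418/3)² = 174724/9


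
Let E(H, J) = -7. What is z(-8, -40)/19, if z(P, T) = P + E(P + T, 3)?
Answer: -15/19 ≈ -0.78947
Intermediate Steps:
z(P, T) = -7 + P (z(P, T) = P - 7 = -7 + P)
z(-8, -40)/19 = (-7 - 8)/19 = -15*1/19 = -15/19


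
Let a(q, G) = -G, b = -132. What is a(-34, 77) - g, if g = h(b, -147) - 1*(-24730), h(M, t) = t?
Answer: -24660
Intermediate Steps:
g = 24583 (g = -147 - 1*(-24730) = -147 + 24730 = 24583)
a(-34, 77) - g = -1*77 - 1*24583 = -77 - 24583 = -24660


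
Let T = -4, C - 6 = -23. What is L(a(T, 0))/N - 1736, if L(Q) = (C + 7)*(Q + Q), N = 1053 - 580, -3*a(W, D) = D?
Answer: -1736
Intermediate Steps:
C = -17 (C = 6 - 23 = -17)
a(W, D) = -D/3
N = 473
L(Q) = -20*Q (L(Q) = (-17 + 7)*(Q + Q) = -20*Q)
L(a(T, 0))/N - 1736 = -(-20)*0/3/473 - 1736 = -20*0*(1/473) - 1736 = 0*(1/473) - 1736 = 0 - 1736 = -1736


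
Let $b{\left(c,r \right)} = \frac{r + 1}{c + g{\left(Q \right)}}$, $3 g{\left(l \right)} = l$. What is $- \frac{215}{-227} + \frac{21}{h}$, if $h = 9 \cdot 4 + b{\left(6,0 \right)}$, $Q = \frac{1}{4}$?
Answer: $\frac{305197}{199760} \approx 1.5278$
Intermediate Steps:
$Q = \frac{1}{4} \approx 0.25$
$g{\left(l \right)} = \frac{l}{3}$
$b{\left(c,r \right)} = \frac{1 + r}{\frac{1}{12} + c}$ ($b{\left(c,r \right)} = \frac{r + 1}{c + \frac{1}{3} \cdot \frac{1}{4}} = \frac{1 + r}{c + \frac{1}{12}} = \frac{1 + r}{\frac{1}{12} + c}$)
$h = \frac{2640}{73}$ ($h = 9 \cdot 4 + \frac{12 \left(1 + 0\right)}{1 + 12 \cdot 6} = 36 + 12 \frac{1}{1 + 72} \cdot 1 = 36 + 12 \cdot \frac{1}{73} \cdot 1 = 36 + \frac{12}{73} = \frac{2640}{73} \approx 36.164$)
$- \frac{215}{-227} + \frac{21}{h} = - \frac{215}{-227} + \frac{21}{\frac{2640}{73}} = \left(-215\right) \left(- \frac{1}{227}\right) + 21 \cdot \frac{73}{2640} = \frac{215}{227} + \frac{511}{880} = \frac{305197}{199760}$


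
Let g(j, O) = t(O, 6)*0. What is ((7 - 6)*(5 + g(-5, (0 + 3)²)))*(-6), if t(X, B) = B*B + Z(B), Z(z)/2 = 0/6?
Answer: -30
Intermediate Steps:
Z(z) = 0 (Z(z) = 2*(0/6) = 2*(0*(⅙)) = 2*0 = 0)
t(X, B) = B² (t(X, B) = B*B + 0 = B² + 0 = B²)
g(j, O) = 0 (g(j, O) = 6²*0 = 36*0 = 0)
((7 - 6)*(5 + g(-5, (0 + 3)²)))*(-6) = ((7 - 6)*(5 + 0))*(-6) = (1*5)*(-6) = 5*(-6) = -30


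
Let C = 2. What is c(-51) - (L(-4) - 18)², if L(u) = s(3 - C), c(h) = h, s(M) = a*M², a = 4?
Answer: -247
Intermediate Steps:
s(M) = 4*M²
L(u) = 4 (L(u) = 4*(3 - 1*2)² = 4*(3 - 2)² = 4*1² = 4*1 = 4)
c(-51) - (L(-4) - 18)² = -51 - (4 - 18)² = -51 - 1*(-14)² = -51 - 1*196 = -51 - 196 = -247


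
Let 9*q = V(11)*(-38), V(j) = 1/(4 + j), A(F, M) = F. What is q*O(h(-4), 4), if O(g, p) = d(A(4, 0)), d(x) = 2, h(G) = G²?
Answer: -76/135 ≈ -0.56296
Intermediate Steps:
O(g, p) = 2
q = -38/135 (q = (-38/(4 + 11))/9 = (-38/15)/9 = ((1/15)*(-38))/9 = (⅑)*(-38/15) = -38/135 ≈ -0.28148)
q*O(h(-4), 4) = -38/135*2 = -76/135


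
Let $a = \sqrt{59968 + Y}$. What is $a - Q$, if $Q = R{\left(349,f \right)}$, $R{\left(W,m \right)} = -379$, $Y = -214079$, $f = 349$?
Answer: $379 + i \sqrt{154111} \approx 379.0 + 392.57 i$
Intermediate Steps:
$Q = -379$
$a = i \sqrt{154111}$ ($a = \sqrt{59968 - 214079} = \sqrt{-154111} = i \sqrt{154111} \approx 392.57 i$)
$a - Q = i \sqrt{154111} - -379 = i \sqrt{154111} + 379 = 379 + i \sqrt{154111}$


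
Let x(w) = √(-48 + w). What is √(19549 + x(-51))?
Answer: √(19549 + 3*I*√11) ≈ 139.82 + 0.0356*I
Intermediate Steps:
√(19549 + x(-51)) = √(19549 + √(-48 - 51)) = √(19549 + √(-99)) = √(19549 + 3*I*√11)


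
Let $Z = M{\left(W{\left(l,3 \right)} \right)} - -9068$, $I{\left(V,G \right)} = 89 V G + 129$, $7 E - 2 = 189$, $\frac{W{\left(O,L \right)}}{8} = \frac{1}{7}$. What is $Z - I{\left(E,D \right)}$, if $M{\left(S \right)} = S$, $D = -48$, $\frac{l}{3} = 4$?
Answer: $\frac{878533}{7} \approx 1.255 \cdot 10^{5}$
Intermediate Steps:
$l = 12$ ($l = 3 \cdot 4 = 12$)
$W{\left(O,L \right)} = \frac{8}{7}$
$E = \frac{191}{7}$ ($E = \frac{2}{7} + \frac{1}{7} \cdot 189 = \frac{2}{7} + 27 = \frac{191}{7} \approx 27.286$)
$I{\left(V,G \right)} = 129 + 89 G V$ ($I{\left(V,G \right)} = 89 G V + 129 = 129 + 89 G V$)
$Z = \frac{63484}{7}$ ($Z = \frac{8}{7} - -9068 = \frac{8}{7} + 9068 = \frac{63484}{7} \approx 9069.1$)
$Z - I{\left(E,D \right)} = \frac{63484}{7} - \left(129 + 89 \left(-48\right) \frac{191}{7}\right) = \frac{63484}{7} - \left(129 - \frac{815952}{7}\right) = \frac{63484}{7} - - \frac{815049}{7} = \frac{63484}{7} + \frac{815049}{7} = \frac{878533}{7}$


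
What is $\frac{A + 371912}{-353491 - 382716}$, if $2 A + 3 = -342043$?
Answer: $- \frac{200889}{736207} \approx -0.27287$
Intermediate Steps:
$A = -171023$ ($A = - \frac{3}{2} + \frac{1}{2} \left(-342043\right) = - \frac{3}{2} - \frac{342043}{2} = -171023$)
$\frac{A + 371912}{-353491 - 382716} = \frac{-171023 + 371912}{-353491 - 382716} = \frac{200889}{-353491 - 382716} = \frac{200889}{-736207} = 200889 \left(- \frac{1}{736207}\right) = - \frac{200889}{736207}$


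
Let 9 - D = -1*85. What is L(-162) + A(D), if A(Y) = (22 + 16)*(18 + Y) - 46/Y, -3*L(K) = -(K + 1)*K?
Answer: 608627/47 ≈ 12950.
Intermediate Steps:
D = 94 (D = 9 - (-1)*85 = 9 - 1*(-85) = 9 + 85 = 94)
L(K) = K*(1 + K)/3 (L(K) = -(-1)*(K + 1)*K/3 = -(-1)*(1 + K)*K/3 = -(-1)*K*(1 + K)/3 = K*(1 + K)/3)
A(Y) = 684 - 46/Y + 38*Y (A(Y) = 38*(18 + Y) - 46/Y = (684 + 38*Y) - 46/Y = 684 - 46/Y + 38*Y)
L(-162) + A(D) = (⅓)*(-162)*(1 - 162) + (684 - 46/94 + 38*94) = (⅓)*(-162)*(-161) + (684 - 46*1/94 + 3572) = 8694 + (684 - 23/47 + 3572) = 8694 + 200009/47 = 608627/47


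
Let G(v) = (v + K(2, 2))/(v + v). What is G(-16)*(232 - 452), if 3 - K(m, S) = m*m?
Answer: -935/8 ≈ -116.88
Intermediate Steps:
K(m, S) = 3 - m² (K(m, S) = 3 - m*m = 3 - m²)
G(v) = (-1 + v)/(2*v) (G(v) = (v + (3 - 1*2²))/(v + v) = (v + (3 - 1*4))/((2*v)) = (v + (3 - 4))*(1/(2*v)) = (v - 1)*(1/(2*v)) = (-1 + v)*(1/(2*v)) = (-1 + v)/(2*v))
G(-16)*(232 - 452) = ((½)*(-1 - 16)/(-16))*(232 - 452) = ((½)*(-1/16)*(-17))*(-220) = (17/32)*(-220) = -935/8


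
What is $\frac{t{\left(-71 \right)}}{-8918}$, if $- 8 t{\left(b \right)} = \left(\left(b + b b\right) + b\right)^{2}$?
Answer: $\frac{24000201}{71344} \approx 336.4$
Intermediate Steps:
$t{\left(b \right)} = - \frac{\left(b^{2} + 2 b\right)^{2}}{8}$ ($t{\left(b \right)} = - \frac{\left(\left(b + b b\right) + b\right)^{2}}{8} = - \frac{\left(\left(b + b^{2}\right) + b\right)^{2}}{8} = - \frac{\left(b^{2} + 2 b\right)^{2}}{8}$)
$\frac{t{\left(-71 \right)}}{-8918} = \frac{\left(- \frac{1}{8}\right) \left(-71\right)^{2} \left(2 - 71\right)^{2}}{-8918} = \left(- \frac{1}{8}\right) 5041 \left(-69\right)^{2} \left(- \frac{1}{8918}\right) = \left(- \frac{1}{8}\right) 5041 \cdot 4761 \left(- \frac{1}{8918}\right) = \left(- \frac{24000201}{8}\right) \left(- \frac{1}{8918}\right) = \frac{24000201}{71344}$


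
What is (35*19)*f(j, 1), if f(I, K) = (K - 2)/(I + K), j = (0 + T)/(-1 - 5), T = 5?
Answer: -3990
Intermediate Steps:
j = -⅚ (j = (0 + 5)/(-1 - 5) = 5/(-6) = 5*(-⅙) = -⅚ ≈ -0.83333)
f(I, K) = (-2 + K)/(I + K)
(35*19)*f(j, 1) = (35*19)*((-2 + 1)/(-⅚ + 1)) = 665*(-1/(⅙)) = 665*(6*(-1)) = 665*(-6) = -3990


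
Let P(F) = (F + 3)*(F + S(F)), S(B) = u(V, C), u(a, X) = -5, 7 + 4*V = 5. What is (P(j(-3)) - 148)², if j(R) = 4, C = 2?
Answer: 24025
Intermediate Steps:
V = -½ (V = -7/4 + (¼)*5 = -7/4 + 5/4 = -½ ≈ -0.50000)
S(B) = -5
P(F) = (-5 + F)*(3 + F) (P(F) = (F + 3)*(F - 5) = (3 + F)*(-5 + F) = (-5 + F)*(3 + F))
(P(j(-3)) - 148)² = ((-15 + 4² - 2*4) - 148)² = ((-15 + 16 - 8) - 148)² = (-7 - 148)² = (-155)² = 24025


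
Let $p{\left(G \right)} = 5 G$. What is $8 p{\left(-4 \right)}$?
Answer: $-160$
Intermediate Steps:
$8 p{\left(-4 \right)} = 8 \cdot 5 \left(-4\right) = 8 \left(-20\right) = -160$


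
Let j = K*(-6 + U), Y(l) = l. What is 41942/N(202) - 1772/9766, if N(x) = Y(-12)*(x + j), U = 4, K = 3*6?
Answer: -103283849/4863468 ≈ -21.237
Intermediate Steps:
K = 18
j = -36 (j = 18*(-6 + 4) = 18*(-2) = -36)
N(x) = 432 - 12*x (N(x) = -12*(x - 36) = -12*(-36 + x) = 432 - 12*x)
41942/N(202) - 1772/9766 = 41942/(432 - 12*202) - 1772/9766 = 41942/(432 - 2424) - 1772*1/9766 = 41942/(-1992) - 886/4883 = 41942*(-1/1992) - 886/4883 = -20971/996 - 886/4883 = -103283849/4863468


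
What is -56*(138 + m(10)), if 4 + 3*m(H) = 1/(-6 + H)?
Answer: -7658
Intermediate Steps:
m(H) = -4/3 + 1/(3*(-6 + H))
-56*(138 + m(10)) = -56*(138 + (25 - 4*10)/(3*(-6 + 10))) = -56*(138 + (1/3)*(25 - 40)/4) = -56*(138 + (1/3)*(1/4)*(-15)) = -56*(138 - 5/4) = -56*547/4 = -7658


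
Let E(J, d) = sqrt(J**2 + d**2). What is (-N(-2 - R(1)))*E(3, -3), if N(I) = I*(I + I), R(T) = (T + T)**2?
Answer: -216*sqrt(2) ≈ -305.47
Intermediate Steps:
R(T) = 4*T**2 (R(T) = (2*T)**2 = 4*T**2)
N(I) = 2*I**2 (N(I) = I*(2*I) = 2*I**2)
(-N(-2 - R(1)))*E(3, -3) = (-2*(-2 - 4*1**2)**2)*sqrt(3**2 + (-3)**2) = (-2*(-2 - 4)**2)*sqrt(9 + 9) = (-2*(-2 - 1*4)**2)*sqrt(18) = (-2*(-2 - 4)**2)*(3*sqrt(2)) = (-2*(-6)**2)*(3*sqrt(2)) = (-2*36)*(3*sqrt(2)) = (-1*72)*(3*sqrt(2)) = -216*sqrt(2)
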